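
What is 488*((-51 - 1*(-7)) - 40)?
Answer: -40992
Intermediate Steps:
488*((-51 - 1*(-7)) - 40) = 488*((-51 + 7) - 40) = 488*(-44 - 40) = 488*(-84) = -40992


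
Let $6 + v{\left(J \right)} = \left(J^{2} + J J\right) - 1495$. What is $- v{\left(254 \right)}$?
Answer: $-127531$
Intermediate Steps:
$v{\left(J \right)} = -1501 + 2 J^{2}$ ($v{\left(J \right)} = -6 - \left(1495 - J^{2} - J J\right) = -6 + \left(\left(J^{2} + J^{2}\right) - 1495\right) = -6 + \left(2 J^{2} - 1495\right) = -6 + \left(-1495 + 2 J^{2}\right) = -1501 + 2 J^{2}$)
$- v{\left(254 \right)} = - (-1501 + 2 \cdot 254^{2}) = - (-1501 + 2 \cdot 64516) = - (-1501 + 129032) = \left(-1\right) 127531 = -127531$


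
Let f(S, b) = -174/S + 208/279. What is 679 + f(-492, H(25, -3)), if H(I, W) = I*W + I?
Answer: 15559309/22878 ≈ 680.10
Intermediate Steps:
H(I, W) = I + I*W
f(S, b) = 208/279 - 174/S (f(S, b) = -174/S + 208*(1/279) = -174/S + 208/279 = 208/279 - 174/S)
679 + f(-492, H(25, -3)) = 679 + (208/279 - 174/(-492)) = 679 + (208/279 - 174*(-1/492)) = 679 + (208/279 + 29/82) = 679 + 25147/22878 = 15559309/22878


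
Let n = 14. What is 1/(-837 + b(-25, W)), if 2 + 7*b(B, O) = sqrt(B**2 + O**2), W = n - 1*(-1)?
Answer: -41027/34350471 - 35*sqrt(34)/34350471 ≈ -0.0012003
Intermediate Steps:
W = 15 (W = 14 - 1*(-1) = 14 + 1 = 15)
b(B, O) = -2/7 + sqrt(B**2 + O**2)/7
1/(-837 + b(-25, W)) = 1/(-837 + (-2/7 + sqrt((-25)**2 + 15**2)/7)) = 1/(-837 + (-2/7 + sqrt(625 + 225)/7)) = 1/(-837 + (-2/7 + sqrt(850)/7)) = 1/(-837 + (-2/7 + (5*sqrt(34))/7)) = 1/(-837 + (-2/7 + 5*sqrt(34)/7)) = 1/(-5861/7 + 5*sqrt(34)/7)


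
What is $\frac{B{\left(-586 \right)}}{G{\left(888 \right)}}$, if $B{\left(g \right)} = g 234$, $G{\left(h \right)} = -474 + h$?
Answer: $- \frac{7618}{23} \approx -331.22$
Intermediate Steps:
$B{\left(g \right)} = 234 g$
$\frac{B{\left(-586 \right)}}{G{\left(888 \right)}} = \frac{234 \left(-586\right)}{-474 + 888} = - \frac{137124}{414} = \left(-137124\right) \frac{1}{414} = - \frac{7618}{23}$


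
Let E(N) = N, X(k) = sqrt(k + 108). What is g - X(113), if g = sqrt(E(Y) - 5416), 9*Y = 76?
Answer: -sqrt(221) + 46*I*sqrt(23)/3 ≈ -14.866 + 73.536*I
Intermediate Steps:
Y = 76/9 (Y = (1/9)*76 = 76/9 ≈ 8.4444)
X(k) = sqrt(108 + k)
g = 46*I*sqrt(23)/3 (g = sqrt(76/9 - 5416) = sqrt(-48668/9) = 46*I*sqrt(23)/3 ≈ 73.536*I)
g - X(113) = 46*I*sqrt(23)/3 - sqrt(108 + 113) = 46*I*sqrt(23)/3 - sqrt(221) = -sqrt(221) + 46*I*sqrt(23)/3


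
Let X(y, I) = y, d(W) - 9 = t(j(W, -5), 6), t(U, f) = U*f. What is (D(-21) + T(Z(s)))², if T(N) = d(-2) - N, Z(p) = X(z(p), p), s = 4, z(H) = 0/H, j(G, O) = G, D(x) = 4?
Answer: 1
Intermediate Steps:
z(H) = 0
d(W) = 9 + 6*W (d(W) = 9 + W*6 = 9 + 6*W)
Z(p) = 0
T(N) = -3 - N (T(N) = (9 + 6*(-2)) - N = (9 - 12) - N = -3 - N)
(D(-21) + T(Z(s)))² = (4 + (-3 - 1*0))² = (4 + (-3 + 0))² = (4 - 3)² = 1² = 1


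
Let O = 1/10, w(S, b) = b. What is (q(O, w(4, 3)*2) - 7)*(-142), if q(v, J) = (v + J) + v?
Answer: 568/5 ≈ 113.60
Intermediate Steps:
O = ⅒ ≈ 0.10000
q(v, J) = J + 2*v (q(v, J) = (J + v) + v = J + 2*v)
(q(O, w(4, 3)*2) - 7)*(-142) = ((3*2 + 2*(⅒)) - 7)*(-142) = ((6 + ⅕) - 7)*(-142) = (31/5 - 7)*(-142) = -⅘*(-142) = 568/5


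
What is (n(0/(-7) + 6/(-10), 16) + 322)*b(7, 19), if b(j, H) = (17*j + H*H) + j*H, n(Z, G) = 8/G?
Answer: 395385/2 ≈ 1.9769e+5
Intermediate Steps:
b(j, H) = H² + 17*j + H*j (b(j, H) = (17*j + H²) + H*j = (H² + 17*j) + H*j = H² + 17*j + H*j)
(n(0/(-7) + 6/(-10), 16) + 322)*b(7, 19) = (8/16 + 322)*(19² + 17*7 + 19*7) = (8*(1/16) + 322)*(361 + 119 + 133) = (½ + 322)*613 = (645/2)*613 = 395385/2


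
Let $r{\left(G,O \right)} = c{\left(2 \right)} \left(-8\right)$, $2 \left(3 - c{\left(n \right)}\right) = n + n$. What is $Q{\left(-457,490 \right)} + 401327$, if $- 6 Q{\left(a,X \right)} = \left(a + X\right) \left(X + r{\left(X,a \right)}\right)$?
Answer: $398676$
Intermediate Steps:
$c{\left(n \right)} = 3 - n$ ($c{\left(n \right)} = 3 - \frac{n + n}{2} = 3 - \frac{2 n}{2} = 3 - n$)
$r{\left(G,O \right)} = -8$ ($r{\left(G,O \right)} = \left(3 - 2\right) \left(-8\right) = 1 \left(-8\right) = -8$)
$Q{\left(a,X \right)} = - \frac{\left(-8 + X\right) \left(X + a\right)}{6}$ ($Q{\left(a,X \right)} = - \frac{\left(a + X\right) \left(X - 8\right)}{6} = - \frac{\left(X + a\right) \left(-8 + X\right)}{6} = - \frac{\left(-8 + X\right) \left(X + a\right)}{6}$)
$Q{\left(-457,490 \right)} + 401327 = \left(- \frac{490^{2}}{6} + \frac{4}{3} \cdot 490 + \frac{4}{3} \left(-457\right) - \frac{245}{3} \left(-457\right)\right) + 401327 = \left(\left(- \frac{1}{6}\right) 240100 + \frac{1960}{3} - \frac{1828}{3} + \frac{111965}{3}\right) + 401327 = \left(- \frac{120050}{3} + \frac{1960}{3} - \frac{1828}{3} + \frac{111965}{3}\right) + 401327 = -2651 + 401327 = 398676$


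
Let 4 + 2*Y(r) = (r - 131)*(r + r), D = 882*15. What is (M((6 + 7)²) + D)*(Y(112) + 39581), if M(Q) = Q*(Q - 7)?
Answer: 1520810208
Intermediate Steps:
D = 13230
Y(r) = -2 + r*(-131 + r) (Y(r) = -2 + ((r - 131)*(r + r))/2 = -2 + ((-131 + r)*(2*r))/2 = -2 + (2*r*(-131 + r))/2 = -2 + r*(-131 + r))
M(Q) = Q*(-7 + Q)
(M((6 + 7)²) + D)*(Y(112) + 39581) = ((6 + 7)²*(-7 + (6 + 7)²) + 13230)*((-2 + 112² - 131*112) + 39581) = (13²*(-7 + 13²) + 13230)*((-2 + 12544 - 14672) + 39581) = (169*(-7 + 169) + 13230)*(-2130 + 39581) = (169*162 + 13230)*37451 = (27378 + 13230)*37451 = 40608*37451 = 1520810208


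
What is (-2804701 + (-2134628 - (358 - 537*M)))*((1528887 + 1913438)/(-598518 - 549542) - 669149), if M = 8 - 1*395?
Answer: 395445125556644709/114806 ≈ 3.4445e+12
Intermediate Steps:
M = -387 (M = 8 - 395 = -387)
(-2804701 + (-2134628 - (358 - 537*M)))*((1528887 + 1913438)/(-598518 - 549542) - 669149) = (-2804701 + (-2134628 - (358 - 537*(-387))))*((1528887 + 1913438)/(-598518 - 549542) - 669149) = (-2804701 + (-2134628 - (358 + 207819)))*(3442325/(-1148060) - 669149) = (-2804701 + (-2134628 - 1*208177))*(3442325*(-1/1148060) - 669149) = (-2804701 + (-2134628 - 208177))*(-688465/229612 - 669149) = (-2804701 - 2342805)*(-153645328653/229612) = -5147506*(-153645328653/229612) = 395445125556644709/114806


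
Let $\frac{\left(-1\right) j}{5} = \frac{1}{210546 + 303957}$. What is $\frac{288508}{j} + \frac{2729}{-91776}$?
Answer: $- \frac{13623067136360269}{458880} \approx -2.9688 \cdot 10^{10}$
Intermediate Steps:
$j = - \frac{5}{514503}$ ($j = - \frac{5}{210546 + 303957} = - \frac{5}{514503} \approx -9.7181 \cdot 10^{-6}$)
$\frac{288508}{j} + \frac{2729}{-91776} = \frac{288508}{- \frac{5}{514503}} + \frac{2729}{-91776} = 288508 \left(- \frac{514503}{5}\right) + 2729 \left(- \frac{1}{91776}\right) = - \frac{148438231524}{5} - \frac{2729}{91776} = - \frac{13623067136360269}{458880}$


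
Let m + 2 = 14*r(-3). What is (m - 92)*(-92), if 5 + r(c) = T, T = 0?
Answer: 15088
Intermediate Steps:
r(c) = -5 (r(c) = -5 + 0 = -5)
m = -72 (m = -2 + 14*(-5) = -2 - 70 = -72)
(m - 92)*(-92) = (-72 - 92)*(-92) = -164*(-92) = 15088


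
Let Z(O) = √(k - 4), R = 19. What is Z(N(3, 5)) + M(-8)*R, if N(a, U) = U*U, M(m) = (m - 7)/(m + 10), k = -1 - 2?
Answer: -285/2 + I*√7 ≈ -142.5 + 2.6458*I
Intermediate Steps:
k = -3
M(m) = (-7 + m)/(10 + m)
N(a, U) = U²
Z(O) = I*√7 (Z(O) = √(-3 - 4) = √(-7) = I*√7)
Z(N(3, 5)) + M(-8)*R = I*√7 + ((-7 - 8)/(10 - 8))*19 = I*√7 + (-15/2)*19 = I*√7 + ((½)*(-15))*19 = I*√7 - 15/2*19 = I*√7 - 285/2 = -285/2 + I*√7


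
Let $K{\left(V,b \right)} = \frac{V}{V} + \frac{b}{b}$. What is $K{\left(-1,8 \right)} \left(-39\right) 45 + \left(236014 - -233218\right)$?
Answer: $465722$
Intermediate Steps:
$K{\left(V,b \right)} = 2$ ($K{\left(V,b \right)} = 1 + 1 = 2$)
$K{\left(-1,8 \right)} \left(-39\right) 45 + \left(236014 - -233218\right) = 2 \left(-39\right) 45 + \left(236014 - -233218\right) = \left(-78\right) 45 + \left(236014 + 233218\right) = -3510 + 469232 = 465722$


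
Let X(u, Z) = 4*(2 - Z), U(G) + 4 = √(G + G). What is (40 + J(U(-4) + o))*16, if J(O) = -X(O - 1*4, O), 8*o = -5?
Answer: 216 + 128*I*√2 ≈ 216.0 + 181.02*I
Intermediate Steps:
U(G) = -4 + √2*√G (U(G) = -4 + √(G + G) = -4 + √(2*G) = -4 + √2*√G)
X(u, Z) = 8 - 4*Z
o = -5/8 (o = (⅛)*(-5) = -5/8 ≈ -0.62500)
J(O) = -8 + 4*O (J(O) = -(8 - 4*O) = -8 + 4*O)
(40 + J(U(-4) + o))*16 = (40 + (-8 + 4*((-4 + √2*√(-4)) - 5/8)))*16 = (40 + (-8 + 4*((-4 + √2*(2*I)) - 5/8)))*16 = (40 + (-8 + 4*((-4 + 2*I*√2) - 5/8)))*16 = (40 + (-8 + 4*(-37/8 + 2*I*√2)))*16 = (40 + (-8 + (-37/2 + 8*I*√2)))*16 = (40 + (-53/2 + 8*I*√2))*16 = (27/2 + 8*I*√2)*16 = 216 + 128*I*√2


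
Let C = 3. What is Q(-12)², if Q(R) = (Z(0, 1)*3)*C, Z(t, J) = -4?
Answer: 1296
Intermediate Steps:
Q(R) = -36 (Q(R) = -4*3*3 = -12*3 = -36)
Q(-12)² = (-36)² = 1296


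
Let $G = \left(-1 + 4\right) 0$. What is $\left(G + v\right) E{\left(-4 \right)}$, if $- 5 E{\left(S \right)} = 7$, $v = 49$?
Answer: $- \frac{343}{5} \approx -68.6$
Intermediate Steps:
$E{\left(S \right)} = - \frac{7}{5}$ ($E{\left(S \right)} = \left(- \frac{1}{5}\right) 7 = - \frac{7}{5}$)
$G = 0$ ($G = 3 \cdot 0 = 0$)
$\left(G + v\right) E{\left(-4 \right)} = \left(0 + 49\right) \left(- \frac{7}{5}\right) = 49 \left(- \frac{7}{5}\right) = - \frac{343}{5}$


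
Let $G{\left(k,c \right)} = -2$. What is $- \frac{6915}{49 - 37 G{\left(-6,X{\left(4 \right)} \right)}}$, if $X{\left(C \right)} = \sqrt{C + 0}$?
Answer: $- \frac{2305}{41} \approx -56.219$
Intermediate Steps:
$X{\left(C \right)} = \sqrt{C}$
$- \frac{6915}{49 - 37 G{\left(-6,X{\left(4 \right)} \right)}} = - \frac{6915}{49 - -74} = - \frac{6915}{49 + 74} = - \frac{6915}{123} = \left(-6915\right) \frac{1}{123} = - \frac{2305}{41}$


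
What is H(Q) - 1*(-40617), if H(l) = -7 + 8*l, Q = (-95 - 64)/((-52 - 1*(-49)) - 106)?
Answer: 4427762/109 ≈ 40622.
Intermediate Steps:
Q = 159/109 (Q = -159/((-52 + 49) - 106) = -159/(-3 - 106) = -159/(-109) = -159*(-1/109) = 159/109 ≈ 1.4587)
H(Q) - 1*(-40617) = (-7 + 8*(159/109)) - 1*(-40617) = (-7 + 1272/109) + 40617 = 509/109 + 40617 = 4427762/109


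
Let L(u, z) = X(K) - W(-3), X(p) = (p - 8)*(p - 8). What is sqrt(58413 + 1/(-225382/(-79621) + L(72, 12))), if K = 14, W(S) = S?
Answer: sqrt(647970009363196234)/3330601 ≈ 241.69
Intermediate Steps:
X(p) = (-8 + p)**2 (X(p) = (-8 + p)*(-8 + p) = (-8 + p)**2)
L(u, z) = 39 (L(u, z) = (-8 + 14)**2 - 1*(-3) = 6**2 + 3 = 36 + 3 = 39)
sqrt(58413 + 1/(-225382/(-79621) + L(72, 12))) = sqrt(58413 + 1/(-225382/(-79621) + 39)) = sqrt(58413 + 1/(-225382*(-1/79621) + 39)) = sqrt(58413 + 1/(225382/79621 + 39)) = sqrt(58413 + 1/(3330601/79621)) = sqrt(58413 + 79621/3330601) = sqrt(194550475834/3330601) = sqrt(647970009363196234)/3330601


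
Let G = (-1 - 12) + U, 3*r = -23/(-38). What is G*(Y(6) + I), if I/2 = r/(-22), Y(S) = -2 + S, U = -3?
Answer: -39944/627 ≈ -63.707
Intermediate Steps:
r = 23/114 (r = (-23/(-38))/3 = (-23*(-1/38))/3 = (1/3)*(23/38) = 23/114 ≈ 0.20175)
G = -16 (G = (-1 - 12) - 3 = -13 - 3 = -16)
I = -23/1254 (I = 2*((23/114)/(-22)) = 2*((23/114)*(-1/22)) = 2*(-23/2508) = -23/1254 ≈ -0.018341)
G*(Y(6) + I) = -16*((-2 + 6) - 23/1254) = -16*(4 - 23/1254) = -16*4993/1254 = -39944/627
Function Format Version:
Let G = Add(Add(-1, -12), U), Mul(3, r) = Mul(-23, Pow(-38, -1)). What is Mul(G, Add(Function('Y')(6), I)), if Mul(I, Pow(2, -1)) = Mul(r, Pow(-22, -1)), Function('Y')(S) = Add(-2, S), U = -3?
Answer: Rational(-39944, 627) ≈ -63.707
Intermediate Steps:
r = Rational(23, 114) (r = Mul(Rational(1, 3), Mul(-23, Pow(-38, -1))) = Mul(Rational(1, 3), Mul(-23, Rational(-1, 38))) = Mul(Rational(1, 3), Rational(23, 38)) = Rational(23, 114) ≈ 0.20175)
G = -16 (G = Add(Add(-1, -12), -3) = Add(-13, -3) = -16)
I = Rational(-23, 1254) (I = Mul(2, Mul(Rational(23, 114), Pow(-22, -1))) = Mul(2, Mul(Rational(23, 114), Rational(-1, 22))) = Mul(2, Rational(-23, 2508)) = Rational(-23, 1254) ≈ -0.018341)
Mul(G, Add(Function('Y')(6), I)) = Mul(-16, Add(Add(-2, 6), Rational(-23, 1254))) = Mul(-16, Add(4, Rational(-23, 1254))) = Mul(-16, Rational(4993, 1254)) = Rational(-39944, 627)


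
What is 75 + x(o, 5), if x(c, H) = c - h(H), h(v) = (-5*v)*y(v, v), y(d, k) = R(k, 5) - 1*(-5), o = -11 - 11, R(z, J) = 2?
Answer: 228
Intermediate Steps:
o = -22
y(d, k) = 7 (y(d, k) = 2 - 1*(-5) = 2 + 5 = 7)
h(v) = -35*v (h(v) = -5*v*7 = -35*v)
x(c, H) = c + 35*H (x(c, H) = c - (-35)*H = c + 35*H)
75 + x(o, 5) = 75 + (-22 + 35*5) = 75 + (-22 + 175) = 75 + 153 = 228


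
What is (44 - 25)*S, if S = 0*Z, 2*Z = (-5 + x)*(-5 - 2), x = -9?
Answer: 0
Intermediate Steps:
Z = 49 (Z = ((-5 - 9)*(-5 - 2))/2 = (-14*(-7))/2 = (½)*98 = 49)
S = 0 (S = 0*49 = 0)
(44 - 25)*S = (44 - 25)*0 = 19*0 = 0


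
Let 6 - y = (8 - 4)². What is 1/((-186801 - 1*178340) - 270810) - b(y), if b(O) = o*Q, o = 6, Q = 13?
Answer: -49604179/635951 ≈ -78.000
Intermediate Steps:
y = -10 (y = 6 - (8 - 4)² = 6 - 1*4² = 6 - 1*16 = 6 - 16 = -10)
b(O) = 78 (b(O) = 6*13 = 78)
1/((-186801 - 1*178340) - 270810) - b(y) = 1/((-186801 - 1*178340) - 270810) - 1*78 = 1/((-186801 - 178340) - 270810) - 78 = 1/(-365141 - 270810) - 78 = 1/(-635951) - 78 = -1/635951 - 78 = -49604179/635951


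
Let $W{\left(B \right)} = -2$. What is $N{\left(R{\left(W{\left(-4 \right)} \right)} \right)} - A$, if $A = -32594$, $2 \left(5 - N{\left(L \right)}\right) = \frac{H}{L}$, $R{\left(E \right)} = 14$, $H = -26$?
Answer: $\frac{456399}{14} \approx 32600.0$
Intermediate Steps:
$N{\left(L \right)} = 5 + \frac{13}{L}$ ($N{\left(L \right)} = 5 - \frac{\left(-26\right) \frac{1}{L}}{2} = 5 + \frac{13}{L}$)
$N{\left(R{\left(W{\left(-4 \right)} \right)} \right)} - A = \left(5 + \frac{13}{14}\right) - -32594 = \left(5 + 13 \cdot \frac{1}{14}\right) + 32594 = \left(5 + \frac{13}{14}\right) + 32594 = \frac{83}{14} + 32594 = \frac{456399}{14}$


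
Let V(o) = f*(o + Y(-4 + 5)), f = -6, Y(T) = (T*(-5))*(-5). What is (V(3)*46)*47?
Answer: -363216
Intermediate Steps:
Y(T) = 25*T (Y(T) = -5*T*(-5) = 25*T)
V(o) = -150 - 6*o (V(o) = -6*(o + 25*(-4 + 5)) = -6*(o + 25*1) = -6*(o + 25) = -6*(25 + o) = -150 - 6*o)
(V(3)*46)*47 = ((-150 - 6*3)*46)*47 = ((-150 - 18)*46)*47 = -168*46*47 = -7728*47 = -363216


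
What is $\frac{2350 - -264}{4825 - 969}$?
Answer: $\frac{1307}{1928} \approx 0.6779$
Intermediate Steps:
$\frac{2350 - -264}{4825 - 969} = \frac{2350 + 264}{3856} = 2614 \cdot \frac{1}{3856} = \frac{1307}{1928}$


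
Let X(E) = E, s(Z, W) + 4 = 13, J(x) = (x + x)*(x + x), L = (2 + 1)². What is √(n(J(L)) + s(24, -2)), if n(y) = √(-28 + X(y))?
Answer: √(9 + 2*√74) ≈ 5.1190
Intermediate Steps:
L = 9 (L = 3² = 9)
J(x) = 4*x² (J(x) = (2*x)*(2*x) = 4*x²)
s(Z, W) = 9 (s(Z, W) = -4 + 13 = 9)
n(y) = √(-28 + y)
√(n(J(L)) + s(24, -2)) = √(√(-28 + 4*9²) + 9) = √(√(-28 + 4*81) + 9) = √(√(-28 + 324) + 9) = √(√296 + 9) = √(2*√74 + 9) = √(9 + 2*√74)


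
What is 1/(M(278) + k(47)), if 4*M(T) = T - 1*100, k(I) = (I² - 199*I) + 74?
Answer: -2/14051 ≈ -0.00014234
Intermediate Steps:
k(I) = 74 + I² - 199*I
M(T) = -25 + T/4 (M(T) = (T - 1*100)/4 = (T - 100)/4 = (-100 + T)/4 = -25 + T/4)
1/(M(278) + k(47)) = 1/((-25 + (¼)*278) + (74 + 47² - 199*47)) = 1/((-25 + 139/2) + (74 + 2209 - 9353)) = 1/(89/2 - 7070) = 1/(-14051/2) = -2/14051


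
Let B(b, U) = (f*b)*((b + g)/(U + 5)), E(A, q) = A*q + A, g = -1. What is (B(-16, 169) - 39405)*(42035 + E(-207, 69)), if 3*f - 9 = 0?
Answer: -31473164905/29 ≈ -1.0853e+9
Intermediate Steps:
f = 3 (f = 3 + (⅓)*0 = 3 + 0 = 3)
E(A, q) = A + A*q
B(b, U) = 3*b*(-1 + b)/(5 + U) (B(b, U) = (3*b)*((b - 1)/(U + 5)) = (3*b)*((-1 + b)/(5 + U)) = 3*b*(-1 + b)/(5 + U))
(B(-16, 169) - 39405)*(42035 + E(-207, 69)) = (3*(-16)*(-1 - 16)/(5 + 169) - 39405)*(42035 - 207*(1 + 69)) = (3*(-16)*(-17)/174 - 39405)*(42035 - 207*70) = (3*(-16)*(1/174)*(-17) - 39405)*(42035 - 14490) = (136/29 - 39405)*27545 = -1142609/29*27545 = -31473164905/29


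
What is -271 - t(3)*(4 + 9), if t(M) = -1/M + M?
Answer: -917/3 ≈ -305.67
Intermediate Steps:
t(M) = M - 1/M (t(M) = -1/M + M = M - 1/M)
-271 - t(3)*(4 + 9) = -271 - (3 - 1/3)*(4 + 9) = -271 - (3 - 1*1/3)*13 = -271 - (3 - 1/3)*13 = -271 - 8*13/3 = -271 - 1*104/3 = -271 - 104/3 = -917/3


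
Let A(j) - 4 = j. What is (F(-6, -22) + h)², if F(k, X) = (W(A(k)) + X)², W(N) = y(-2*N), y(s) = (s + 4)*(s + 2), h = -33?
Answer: 413449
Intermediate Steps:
A(j) = 4 + j
y(s) = (2 + s)*(4 + s) (y(s) = (4 + s)*(2 + s) = (2 + s)*(4 + s))
W(N) = 8 - 12*N + 4*N² (W(N) = 8 + (-2*N)² + 6*(-2*N) = 8 + 4*N² - 12*N = 8 - 12*N + 4*N²)
F(k, X) = (-40 + X - 12*k + 4*(4 + k)²)² (F(k, X) = ((8 - 12*(4 + k) + 4*(4 + k)²) + X)² = ((8 + (-48 - 12*k) + 4*(4 + k)²) + X)² = ((-40 - 12*k + 4*(4 + k)²) + X)² = (-40 + X - 12*k + 4*(4 + k)²)²)
(F(-6, -22) + h)² = ((-40 - 22 - 12*(-6) + 4*(4 - 6)²)² - 33)² = ((-40 - 22 + 72 + 4*(-2)²)² - 33)² = ((-40 - 22 + 72 + 4*4)² - 33)² = ((-40 - 22 + 72 + 16)² - 33)² = (26² - 33)² = (676 - 33)² = 643² = 413449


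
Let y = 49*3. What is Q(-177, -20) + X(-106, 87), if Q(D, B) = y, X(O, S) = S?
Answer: 234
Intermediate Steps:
y = 147
Q(D, B) = 147
Q(-177, -20) + X(-106, 87) = 147 + 87 = 234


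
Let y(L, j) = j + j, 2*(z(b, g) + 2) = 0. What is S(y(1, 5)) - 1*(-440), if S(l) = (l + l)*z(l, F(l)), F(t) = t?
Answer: 400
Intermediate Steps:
z(b, g) = -2 (z(b, g) = -2 + (½)*0 = -2 + 0 = -2)
y(L, j) = 2*j
S(l) = -4*l (S(l) = (l + l)*(-2) = (2*l)*(-2) = -4*l)
S(y(1, 5)) - 1*(-440) = -8*5 - 1*(-440) = -4*10 + 440 = -40 + 440 = 400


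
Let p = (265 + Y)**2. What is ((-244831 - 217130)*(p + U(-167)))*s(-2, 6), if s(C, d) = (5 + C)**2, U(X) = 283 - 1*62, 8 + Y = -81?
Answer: -129706175853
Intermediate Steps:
Y = -89 (Y = -8 - 81 = -89)
U(X) = 221 (U(X) = 283 - 62 = 221)
p = 30976 (p = (265 - 89)**2 = 176**2 = 30976)
((-244831 - 217130)*(p + U(-167)))*s(-2, 6) = ((-244831 - 217130)*(30976 + 221))*(5 - 2)**2 = -461961*31197*3**2 = -14411797317*9 = -129706175853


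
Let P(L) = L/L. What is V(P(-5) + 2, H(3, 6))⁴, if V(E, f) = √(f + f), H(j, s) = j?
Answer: 36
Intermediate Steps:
P(L) = 1
V(E, f) = √2*√f (V(E, f) = √(2*f) = √2*√f)
V(P(-5) + 2, H(3, 6))⁴ = (√2*√3)⁴ = (√6)⁴ = 36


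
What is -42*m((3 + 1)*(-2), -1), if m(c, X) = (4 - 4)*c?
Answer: 0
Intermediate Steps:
m(c, X) = 0 (m(c, X) = 0*c = 0)
-42*m((3 + 1)*(-2), -1) = -42*0 = 0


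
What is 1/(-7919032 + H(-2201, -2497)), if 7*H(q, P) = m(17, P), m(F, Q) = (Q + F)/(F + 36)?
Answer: -371/2937963352 ≈ -1.2628e-7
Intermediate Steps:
m(F, Q) = (F + Q)/(36 + F)
H(q, P) = 17/371 + P/371 (H(q, P) = ((17 + P)/(36 + 17))/7 = ((17 + P)/53)/7 = (17/53 + P/53)/7 = 17/371 + P/371)
1/(-7919032 + H(-2201, -2497)) = 1/(-7919032 + (17/371 + (1/371)*(-2497))) = 1/(-7919032 + (17/371 - 2497/371)) = 1/(-7919032 - 2480/371) = 1/(-2937963352/371) = -371/2937963352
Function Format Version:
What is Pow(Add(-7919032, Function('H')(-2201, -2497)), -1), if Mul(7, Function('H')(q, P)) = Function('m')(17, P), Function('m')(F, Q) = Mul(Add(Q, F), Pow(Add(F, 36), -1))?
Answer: Rational(-371, 2937963352) ≈ -1.2628e-7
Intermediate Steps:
Function('m')(F, Q) = Mul(Pow(Add(36, F), -1), Add(F, Q)) (Function('m')(F, Q) = Mul(Add(F, Q), Pow(Add(36, F), -1)) = Mul(Pow(Add(36, F), -1), Add(F, Q)))
Function('H')(q, P) = Add(Rational(17, 371), Mul(Rational(1, 371), P)) (Function('H')(q, P) = Mul(Rational(1, 7), Mul(Pow(Add(36, 17), -1), Add(17, P))) = Mul(Rational(1, 7), Mul(Pow(53, -1), Add(17, P))) = Mul(Rational(1, 7), Mul(Rational(1, 53), Add(17, P))) = Mul(Rational(1, 7), Add(Rational(17, 53), Mul(Rational(1, 53), P))) = Add(Rational(17, 371), Mul(Rational(1, 371), P)))
Pow(Add(-7919032, Function('H')(-2201, -2497)), -1) = Pow(Add(-7919032, Add(Rational(17, 371), Mul(Rational(1, 371), -2497))), -1) = Pow(Add(-7919032, Add(Rational(17, 371), Rational(-2497, 371))), -1) = Pow(Add(-7919032, Rational(-2480, 371)), -1) = Pow(Rational(-2937963352, 371), -1) = Rational(-371, 2937963352)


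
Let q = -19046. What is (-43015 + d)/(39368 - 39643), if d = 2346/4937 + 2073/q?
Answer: 808934078003/5171655610 ≈ 156.42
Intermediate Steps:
d = 34447515/94030102 (d = 2346/4937 + 2073/(-19046) = 2346*(1/4937) + 2073*(-1/19046) = 2346/4937 - 2073/19046 = 34447515/94030102 ≈ 0.36635)
(-43015 + d)/(39368 - 39643) = (-43015 + 34447515/94030102)/(39368 - 39643) = -4044670390015/94030102/(-275) = -4044670390015/94030102*(-1/275) = 808934078003/5171655610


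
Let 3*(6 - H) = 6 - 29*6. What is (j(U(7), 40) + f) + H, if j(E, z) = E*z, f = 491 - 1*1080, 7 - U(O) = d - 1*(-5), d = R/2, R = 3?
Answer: -507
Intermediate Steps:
d = 3/2 ≈ 1.5000
U(O) = ½ (U(O) = 7 - (3/2 - 1*(-5)) = 7 - (3/2 + 5) = 7 - 1*13/2 = 7 - 13/2 = ½)
f = -589 (f = 491 - 1080 = -589)
H = 62 (H = 6 - (6 - 29*6)/3 = 6 - (6 - 174)/3 = 6 - ⅓*(-168) = 6 + 56 = 62)
(j(U(7), 40) + f) + H = ((½)*40 - 589) + 62 = (20 - 589) + 62 = -569 + 62 = -507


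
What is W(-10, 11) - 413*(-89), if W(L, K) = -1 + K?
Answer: 36767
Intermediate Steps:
W(-10, 11) - 413*(-89) = (-1 + 11) - 413*(-89) = 10 + 36757 = 36767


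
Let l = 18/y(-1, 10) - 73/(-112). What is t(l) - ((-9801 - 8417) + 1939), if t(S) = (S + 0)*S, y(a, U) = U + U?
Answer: 5105849561/313600 ≈ 16281.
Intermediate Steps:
y(a, U) = 2*U
l = 869/560 (l = 18/((2*10)) - 73/(-112) = 18/20 - 73*(-1/112) = 18*(1/20) + 73/112 = 9/10 + 73/112 = 869/560 ≈ 1.5518)
t(S) = S**2 (t(S) = S*S = S**2)
t(l) - ((-9801 - 8417) + 1939) = (869/560)**2 - ((-9801 - 8417) + 1939) = 755161/313600 - (-18218 + 1939) = 755161/313600 - 1*(-16279) = 755161/313600 + 16279 = 5105849561/313600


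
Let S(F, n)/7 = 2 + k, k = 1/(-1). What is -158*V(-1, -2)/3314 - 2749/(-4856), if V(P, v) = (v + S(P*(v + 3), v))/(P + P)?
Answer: 5514153/8046392 ≈ 0.68530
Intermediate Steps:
k = -1 (k = 1*(-1) = -1)
S(F, n) = 7 (S(F, n) = 7*(2 - 1) = 7*1 = 7)
V(P, v) = (7 + v)/(2*P) (V(P, v) = (v + 7)/(P + P) = (7 + v)/((2*P)) = (7 + v)*(1/(2*P)) = (7 + v)/(2*P))
-158*V(-1, -2)/3314 - 2749/(-4856) = -79*(7 - 2)/(-1)/3314 - 2749/(-4856) = -79*(-1)*5*(1/3314) - 2749*(-1/4856) = -158*(-5/2)*(1/3314) + 2749/4856 = 395*(1/3314) + 2749/4856 = 395/3314 + 2749/4856 = 5514153/8046392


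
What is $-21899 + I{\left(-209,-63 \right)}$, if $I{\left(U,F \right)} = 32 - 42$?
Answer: $-21909$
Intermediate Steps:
$I{\left(U,F \right)} = -10$ ($I{\left(U,F \right)} = 32 - 42 = -10$)
$-21899 + I{\left(-209,-63 \right)} = -21899 - 10 = -21909$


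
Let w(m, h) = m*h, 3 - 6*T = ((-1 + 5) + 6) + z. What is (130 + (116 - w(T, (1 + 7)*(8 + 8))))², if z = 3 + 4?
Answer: 2669956/9 ≈ 2.9666e+5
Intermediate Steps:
z = 7
T = -7/3 (T = ½ - (((-1 + 5) + 6) + 7)/6 = ½ - ((4 + 6) + 7)/6 = ½ - (10 + 7)/6 = ½ - ⅙*17 = ½ - 17/6 = -7/3 ≈ -2.3333)
w(m, h) = h*m
(130 + (116 - w(T, (1 + 7)*(8 + 8))))² = (130 + (116 - (1 + 7)*(8 + 8)*(-7)/3))² = (130 + (116 - 8*16*(-7)/3))² = (130 + (116 - 128*(-7)/3))² = (130 + (116 - 1*(-896/3)))² = (130 + (116 + 896/3))² = (130 + 1244/3)² = (1634/3)² = 2669956/9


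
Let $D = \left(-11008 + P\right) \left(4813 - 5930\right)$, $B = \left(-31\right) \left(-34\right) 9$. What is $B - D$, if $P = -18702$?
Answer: $-33176584$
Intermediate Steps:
$B = 9486$ ($B = 1054 \cdot 9 = 9486$)
$D = 33186070$ ($D = \left(-11008 - 18702\right) \left(4813 - 5930\right) = \left(-29710\right) \left(-1117\right) = 33186070$)
$B - D = 9486 - 33186070 = -33176584$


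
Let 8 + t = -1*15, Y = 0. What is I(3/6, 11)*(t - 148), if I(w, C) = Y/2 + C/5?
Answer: -1881/5 ≈ -376.20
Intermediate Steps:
I(w, C) = C/5 (I(w, C) = 0/2 + C/5 = 0*(½) + C*(⅕) = 0 + C/5 = C/5)
t = -23 (t = -8 - 1*15 = -8 - 15 = -23)
I(3/6, 11)*(t - 148) = ((⅕)*11)*(-23 - 148) = (11/5)*(-171) = -1881/5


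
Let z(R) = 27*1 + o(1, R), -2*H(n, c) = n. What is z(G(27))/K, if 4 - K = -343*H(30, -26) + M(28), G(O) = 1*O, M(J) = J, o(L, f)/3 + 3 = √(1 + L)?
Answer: -6/1723 - √2/1723 ≈ -0.0043031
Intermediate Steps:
o(L, f) = -9 + 3*√(1 + L)
H(n, c) = -n/2
G(O) = O
K = -5169 (K = 4 - (-(-343)*30/2 + 28) = 4 - (-343*(-15) + 28) = 4 - (5145 + 28) = 4 - 1*5173 = 4 - 5173 = -5169)
z(R) = 18 + 3*√2 (z(R) = 27*1 + (-9 + 3*√(1 + 1)) = 27 + (-9 + 3*√2) = 18 + 3*√2)
z(G(27))/K = (18 + 3*√2)/(-5169) = (18 + 3*√2)*(-1/5169) = -6/1723 - √2/1723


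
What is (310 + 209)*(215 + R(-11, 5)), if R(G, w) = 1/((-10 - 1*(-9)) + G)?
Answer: 446167/4 ≈ 1.1154e+5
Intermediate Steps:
R(G, w) = 1/(-1 + G) (R(G, w) = 1/((-10 + 9) + G) = 1/(-1 + G))
(310 + 209)*(215 + R(-11, 5)) = (310 + 209)*(215 + 1/(-1 - 11)) = 519*(215 + 1/(-12)) = 519*(215 - 1/12) = 519*(2579/12) = 446167/4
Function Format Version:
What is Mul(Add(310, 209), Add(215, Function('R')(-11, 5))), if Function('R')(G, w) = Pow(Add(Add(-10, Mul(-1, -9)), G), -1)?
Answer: Rational(446167, 4) ≈ 1.1154e+5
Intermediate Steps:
Function('R')(G, w) = Pow(Add(-1, G), -1) (Function('R')(G, w) = Pow(Add(Add(-10, 9), G), -1) = Pow(Add(-1, G), -1))
Mul(Add(310, 209), Add(215, Function('R')(-11, 5))) = Mul(Add(310, 209), Add(215, Pow(Add(-1, -11), -1))) = Mul(519, Add(215, Pow(-12, -1))) = Mul(519, Add(215, Rational(-1, 12))) = Mul(519, Rational(2579, 12)) = Rational(446167, 4)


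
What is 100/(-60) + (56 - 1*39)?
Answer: 46/3 ≈ 15.333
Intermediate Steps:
100/(-60) + (56 - 1*39) = -1/60*100 + (56 - 39) = -5/3 + 17 = 46/3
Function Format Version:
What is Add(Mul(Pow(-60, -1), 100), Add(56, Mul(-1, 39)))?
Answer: Rational(46, 3) ≈ 15.333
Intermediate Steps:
Add(Mul(Pow(-60, -1), 100), Add(56, Mul(-1, 39))) = Add(Mul(Rational(-1, 60), 100), Add(56, -39)) = Add(Rational(-5, 3), 17) = Rational(46, 3)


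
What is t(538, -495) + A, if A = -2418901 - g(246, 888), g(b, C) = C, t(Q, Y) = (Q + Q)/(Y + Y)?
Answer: -1197796093/495 ≈ -2.4198e+6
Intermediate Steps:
t(Q, Y) = Q/Y (t(Q, Y) = (2*Q)/((2*Y)) = (2*Q)*(1/(2*Y)) = Q/Y)
A = -2419789 (A = -2418901 - 1*888 = -2418901 - 888 = -2419789)
t(538, -495) + A = 538/(-495) - 2419789 = 538*(-1/495) - 2419789 = -538/495 - 2419789 = -1197796093/495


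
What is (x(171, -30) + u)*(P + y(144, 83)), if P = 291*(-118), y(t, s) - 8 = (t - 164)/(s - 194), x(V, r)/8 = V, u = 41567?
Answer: -163608540350/111 ≈ -1.4739e+9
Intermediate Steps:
x(V, r) = 8*V
y(t, s) = 8 + (-164 + t)/(-194 + s) (y(t, s) = 8 + (t - 164)/(s - 194) = 8 + (-164 + t)/(-194 + s))
P = -34338
(x(171, -30) + u)*(P + y(144, 83)) = (8*171 + 41567)*(-34338 + (-1716 + 144 + 8*83)/(-194 + 83)) = (1368 + 41567)*(-34338 + (-1716 + 144 + 664)/(-111)) = 42935*(-34338 - 1/111*(-908)) = 42935*(-34338 + 908/111) = 42935*(-3810610/111) = -163608540350/111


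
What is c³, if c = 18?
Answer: 5832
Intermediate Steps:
c³ = 18³ = 5832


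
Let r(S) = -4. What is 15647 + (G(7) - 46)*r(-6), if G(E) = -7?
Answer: 15859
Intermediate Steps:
15647 + (G(7) - 46)*r(-6) = 15647 + (-7 - 46)*(-4) = 15647 - 53*(-4) = 15647 + 212 = 15859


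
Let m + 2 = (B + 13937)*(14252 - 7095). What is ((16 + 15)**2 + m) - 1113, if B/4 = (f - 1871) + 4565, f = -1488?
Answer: 134272323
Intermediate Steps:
B = 4824 (B = 4*((-1488 - 1871) + 4565) = 4*(-3359 + 4565) = 4*1206 = 4824)
m = 134272475 (m = -2 + (4824 + 13937)*(14252 - 7095) = -2 + 18761*7157 = -2 + 134272477 = 134272475)
((16 + 15)**2 + m) - 1113 = ((16 + 15)**2 + 134272475) - 1113 = (31**2 + 134272475) - 1113 = (961 + 134272475) - 1113 = 134273436 - 1113 = 134272323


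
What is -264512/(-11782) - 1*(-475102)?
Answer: 2798958138/5891 ≈ 4.7512e+5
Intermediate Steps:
-264512/(-11782) - 1*(-475102) = -264512*(-1/11782) + 475102 = 132256/5891 + 475102 = 2798958138/5891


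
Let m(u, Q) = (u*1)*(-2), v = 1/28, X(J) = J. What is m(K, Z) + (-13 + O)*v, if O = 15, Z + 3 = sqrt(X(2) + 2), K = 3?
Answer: -83/14 ≈ -5.9286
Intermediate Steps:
Z = -1 (Z = -3 + sqrt(2 + 2) = -3 + sqrt(4) = -3 + 2 = -1)
v = 1/28 ≈ 0.035714
m(u, Q) = -2*u (m(u, Q) = u*(-2) = -2*u)
m(K, Z) + (-13 + O)*v = -2*3 + (-13 + 15)*(1/28) = -6 + 2*(1/28) = -6 + 1/14 = -83/14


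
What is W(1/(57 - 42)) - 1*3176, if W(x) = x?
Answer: -47639/15 ≈ -3175.9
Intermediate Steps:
W(1/(57 - 42)) - 1*3176 = 1/(57 - 42) - 1*3176 = 1/15 - 3176 = -47639/15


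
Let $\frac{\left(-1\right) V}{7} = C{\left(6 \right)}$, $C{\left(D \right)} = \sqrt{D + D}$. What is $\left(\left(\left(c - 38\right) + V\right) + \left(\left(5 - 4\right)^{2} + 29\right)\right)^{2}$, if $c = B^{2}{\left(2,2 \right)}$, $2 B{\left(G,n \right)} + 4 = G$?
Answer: $637 + 196 \sqrt{3} \approx 976.48$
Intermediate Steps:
$B{\left(G,n \right)} = -2 + \frac{G}{2}$
$C{\left(D \right)} = \sqrt{2} \sqrt{D}$ ($C{\left(D \right)} = \sqrt{2 D} = \sqrt{2} \sqrt{D}$)
$V = - 14 \sqrt{3}$ ($V = - 7 \sqrt{2} \sqrt{6} = - 7 \cdot 2 \sqrt{3} = - 14 \sqrt{3} \approx -24.249$)
$c = 1$ ($c = \left(-2 + \frac{1}{2} \cdot 2\right)^{2} = \left(-2 + 1\right)^{2} = \left(-1\right)^{2} = 1$)
$\left(\left(\left(c - 38\right) + V\right) + \left(\left(5 - 4\right)^{2} + 29\right)\right)^{2} = \left(\left(\left(1 - 38\right) - 14 \sqrt{3}\right) + \left(\left(5 - 4\right)^{2} + 29\right)\right)^{2} = \left(\left(\left(1 - 38\right) - 14 \sqrt{3}\right) + \left(1^{2} + 29\right)\right)^{2} = \left(\left(-37 - 14 \sqrt{3}\right) + \left(1 + 29\right)\right)^{2} = \left(\left(-37 - 14 \sqrt{3}\right) + 30\right)^{2} = \left(-7 - 14 \sqrt{3}\right)^{2}$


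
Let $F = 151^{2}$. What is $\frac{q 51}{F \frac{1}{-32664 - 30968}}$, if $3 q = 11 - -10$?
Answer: $- \frac{22716624}{22801} \approx -996.3$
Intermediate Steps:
$q = 7$ ($q = \frac{11 - -10}{3} = \frac{11 + 10}{3} = \frac{1}{3} \cdot 21 = 7$)
$F = 22801$
$\frac{q 51}{F \frac{1}{-32664 - 30968}} = \frac{7 \cdot 51}{22801 \frac{1}{-32664 - 30968}} = \frac{357}{22801 \frac{1}{-32664 - 30968}} = \frac{357}{22801 \frac{1}{-63632}} = \frac{357}{22801 \left(- \frac{1}{63632}\right)} = \frac{357}{- \frac{22801}{63632}} = 357 \left(- \frac{63632}{22801}\right) = - \frac{22716624}{22801}$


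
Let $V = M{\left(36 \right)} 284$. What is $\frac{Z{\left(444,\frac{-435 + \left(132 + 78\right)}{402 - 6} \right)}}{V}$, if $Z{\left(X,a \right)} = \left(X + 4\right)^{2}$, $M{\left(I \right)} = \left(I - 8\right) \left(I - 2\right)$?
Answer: $\frac{896}{1207} \approx 0.74234$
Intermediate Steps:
$M{\left(I \right)} = \left(-8 + I\right) \left(-2 + I\right)$
$Z{\left(X,a \right)} = \left(4 + X\right)^{2}$
$V = 270368$ ($V = \left(16 + 36^{2} - 360\right) 284 = \left(16 + 1296 - 360\right) 284 = 952 \cdot 284 = 270368$)
$\frac{Z{\left(444,\frac{-435 + \left(132 + 78\right)}{402 - 6} \right)}}{V} = \frac{\left(4 + 444\right)^{2}}{270368} = 448^{2} \cdot \frac{1}{270368} = 200704 \cdot \frac{1}{270368} = \frac{896}{1207}$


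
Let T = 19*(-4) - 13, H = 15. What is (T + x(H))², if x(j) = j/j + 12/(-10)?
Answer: 198916/25 ≈ 7956.6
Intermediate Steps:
x(j) = -⅕ (x(j) = 1 + 12*(-⅒) = 1 - 6/5 = -⅕)
T = -89 (T = -76 - 13 = -89)
(T + x(H))² = (-89 - ⅕)² = (-446/5)² = 198916/25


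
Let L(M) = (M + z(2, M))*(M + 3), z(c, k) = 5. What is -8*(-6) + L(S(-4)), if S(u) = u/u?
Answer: 72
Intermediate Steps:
S(u) = 1
L(M) = (3 + M)*(5 + M) (L(M) = (M + 5)*(M + 3) = (5 + M)*(3 + M) = (3 + M)*(5 + M))
-8*(-6) + L(S(-4)) = -8*(-6) + (15 + 1² + 8*1) = 48 + (15 + 1 + 8) = 48 + 24 = 72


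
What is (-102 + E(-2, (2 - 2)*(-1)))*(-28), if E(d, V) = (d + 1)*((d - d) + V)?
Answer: 2856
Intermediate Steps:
E(d, V) = V*(1 + d) (E(d, V) = (1 + d)*(0 + V) = (1 + d)*V = V*(1 + d))
(-102 + E(-2, (2 - 2)*(-1)))*(-28) = (-102 + ((2 - 2)*(-1))*(1 - 2))*(-28) = (-102 + (0*(-1))*(-1))*(-28) = (-102 + 0*(-1))*(-28) = (-102 + 0)*(-28) = -102*(-28) = 2856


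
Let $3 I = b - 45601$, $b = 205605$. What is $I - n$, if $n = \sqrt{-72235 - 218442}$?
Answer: $\frac{160004}{3} - i \sqrt{290677} \approx 53335.0 - 539.14 i$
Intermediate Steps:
$I = \frac{160004}{3}$ ($I = \frac{205605 - 45601}{3} = \frac{1}{3} \cdot 160004 = \frac{160004}{3} \approx 53335.0$)
$n = i \sqrt{290677}$ ($n = \sqrt{-290677} = i \sqrt{290677} \approx 539.14 i$)
$I - n = \frac{160004}{3} - i \sqrt{290677}$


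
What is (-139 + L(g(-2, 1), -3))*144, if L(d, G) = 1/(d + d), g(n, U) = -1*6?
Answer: -20028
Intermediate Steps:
g(n, U) = -6
L(d, G) = 1/(2*d)
(-139 + L(g(-2, 1), -3))*144 = (-139 + (1/2)/(-6))*144 = (-139 + (1/2)*(-1/6))*144 = (-139 - 1/12)*144 = -1669/12*144 = -20028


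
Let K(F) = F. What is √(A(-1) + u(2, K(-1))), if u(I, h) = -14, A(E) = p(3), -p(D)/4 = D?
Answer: I*√26 ≈ 5.099*I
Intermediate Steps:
p(D) = -4*D
A(E) = -12 (A(E) = -4*3 = -12)
√(A(-1) + u(2, K(-1))) = √(-12 - 14) = √(-26) = I*√26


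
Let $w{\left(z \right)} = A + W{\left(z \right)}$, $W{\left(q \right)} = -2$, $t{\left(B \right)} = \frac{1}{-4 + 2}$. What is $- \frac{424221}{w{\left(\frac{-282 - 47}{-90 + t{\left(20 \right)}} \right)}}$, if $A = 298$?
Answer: $- \frac{424221}{296} \approx -1433.2$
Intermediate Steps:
$t{\left(B \right)} = - \frac{1}{2}$ ($t{\left(B \right)} = \frac{1}{-2} = - \frac{1}{2}$)
$w{\left(z \right)} = 296$ ($w{\left(z \right)} = 298 - 2 = 296$)
$- \frac{424221}{w{\left(\frac{-282 - 47}{-90 + t{\left(20 \right)}} \right)}} = - \frac{424221}{296}$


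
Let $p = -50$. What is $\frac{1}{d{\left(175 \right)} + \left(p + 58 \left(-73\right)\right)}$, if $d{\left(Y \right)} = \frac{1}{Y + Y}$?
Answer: $- \frac{350}{1499399} \approx -0.00023343$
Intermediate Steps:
$d{\left(Y \right)} = \frac{1}{2 Y}$
$\frac{1}{d{\left(175 \right)} + \left(p + 58 \left(-73\right)\right)} = \frac{1}{\frac{1}{2 \cdot 175} + \left(-50 + 58 \left(-73\right)\right)} = \frac{1}{\frac{1}{2} \cdot \frac{1}{175} - 4284} = \frac{1}{\frac{1}{350} - 4284} = \frac{1}{- \frac{1499399}{350}} = - \frac{350}{1499399}$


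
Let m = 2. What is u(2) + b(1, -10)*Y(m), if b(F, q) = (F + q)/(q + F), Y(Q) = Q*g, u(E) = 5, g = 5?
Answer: 15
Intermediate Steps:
Y(Q) = 5*Q (Y(Q) = Q*5 = 5*Q)
b(F, q) = 1 (b(F, q) = (F + q)/(F + q) = 1)
u(2) + b(1, -10)*Y(m) = 5 + 1*(5*2) = 5 + 1*10 = 5 + 10 = 15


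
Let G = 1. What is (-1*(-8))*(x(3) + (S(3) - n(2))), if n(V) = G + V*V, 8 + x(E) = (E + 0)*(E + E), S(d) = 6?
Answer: 88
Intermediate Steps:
x(E) = -8 + 2*E**2 (x(E) = -8 + (E + 0)*(E + E) = -8 + E*(2*E) = -8 + 2*E**2)
n(V) = 1 + V**2 (n(V) = 1 + V*V = 1 + V**2)
(-1*(-8))*(x(3) + (S(3) - n(2))) = (-1*(-8))*((-8 + 2*3**2) + (6 - (1 + 2**2))) = 8*((-8 + 2*9) + (6 - (1 + 4))) = 8*((-8 + 18) + (6 - 1*5)) = 8*(10 + (6 - 5)) = 8*(10 + 1) = 8*11 = 88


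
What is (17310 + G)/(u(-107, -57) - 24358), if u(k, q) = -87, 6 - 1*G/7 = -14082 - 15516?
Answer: -224538/24445 ≈ -9.1854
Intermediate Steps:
G = 207228 (G = 42 - 7*(-14082 - 15516) = 42 - 7*(-29598) = 42 + 207186 = 207228)
(17310 + G)/(u(-107, -57) - 24358) = (17310 + 207228)/(-87 - 24358) = 224538/(-24445) = 224538*(-1/24445) = -224538/24445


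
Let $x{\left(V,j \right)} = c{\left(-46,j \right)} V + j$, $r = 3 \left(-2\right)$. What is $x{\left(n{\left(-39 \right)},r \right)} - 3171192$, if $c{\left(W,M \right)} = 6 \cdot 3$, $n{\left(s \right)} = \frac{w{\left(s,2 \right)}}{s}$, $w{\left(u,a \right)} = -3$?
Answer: $- \frac{41225556}{13} \approx -3.1712 \cdot 10^{6}$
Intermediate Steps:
$n{\left(s \right)} = - \frac{3}{s}$
$c{\left(W,M \right)} = 18$
$r = -6$
$x{\left(V,j \right)} = j + 18 V$ ($x{\left(V,j \right)} = 18 V + j = j + 18 V$)
$x{\left(n{\left(-39 \right)},r \right)} - 3171192 = \left(-6 + 18 \left(- \frac{3}{-39}\right)\right) - 3171192 = \left(-6 + 18 \left(\left(-3\right) \left(- \frac{1}{39}\right)\right)\right) - 3171192 = \left(-6 + 18 \cdot \frac{1}{13}\right) - 3171192 = \left(-6 + \frac{18}{13}\right) - 3171192 = - \frac{60}{13} - 3171192 = - \frac{41225556}{13}$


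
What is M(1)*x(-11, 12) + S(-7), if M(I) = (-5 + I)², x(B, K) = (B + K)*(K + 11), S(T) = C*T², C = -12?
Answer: -220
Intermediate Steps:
S(T) = -12*T²
x(B, K) = (11 + K)*(B + K) (x(B, K) = (B + K)*(11 + K) = (11 + K)*(B + K))
M(1)*x(-11, 12) + S(-7) = (-5 + 1)²*(12² + 11*(-11) + 11*12 - 11*12) - 12*(-7)² = (-4)²*(144 - 121 + 132 - 132) - 12*49 = 16*23 - 588 = 368 - 588 = -220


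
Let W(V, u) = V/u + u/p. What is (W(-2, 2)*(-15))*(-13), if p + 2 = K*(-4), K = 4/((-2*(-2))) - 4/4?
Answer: -390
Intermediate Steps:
K = 0 (K = 4/4 - 4*1/4 = 4*(1/4) - 1 = 1 - 1 = 0)
p = -2 (p = -2 + 0*(-4) = -2 + 0 = -2)
W(V, u) = -u/2 + V/u (W(V, u) = V/u + u/(-2) = V/u + u*(-1/2) = V/u - u/2 = -u/2 + V/u)
(W(-2, 2)*(-15))*(-13) = ((-1/2*2 - 2/2)*(-15))*(-13) = ((-1 - 2*1/2)*(-15))*(-13) = ((-1 - 1)*(-15))*(-13) = -2*(-15)*(-13) = 30*(-13) = -390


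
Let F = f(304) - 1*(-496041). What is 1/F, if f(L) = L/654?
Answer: 327/162205559 ≈ 2.0160e-6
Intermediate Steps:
f(L) = L/654 (f(L) = L*(1/654) = L/654)
F = 162205559/327 (F = (1/654)*304 - 1*(-496041) = 152/327 + 496041 = 162205559/327 ≈ 4.9604e+5)
1/F = 1/(162205559/327) = 327/162205559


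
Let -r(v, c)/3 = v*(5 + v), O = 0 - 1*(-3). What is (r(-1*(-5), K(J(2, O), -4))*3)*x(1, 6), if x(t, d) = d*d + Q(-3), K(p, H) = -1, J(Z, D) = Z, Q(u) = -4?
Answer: -14400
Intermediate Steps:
O = 3 (O = 0 + 3 = 3)
r(v, c) = -3*v*(5 + v)
x(t, d) = -4 + d² (x(t, d) = d*d - 4 = d² - 4 = -4 + d²)
(r(-1*(-5), K(J(2, O), -4))*3)*x(1, 6) = (-3*(-1*(-5))*(5 - 1*(-5))*3)*(-4 + 6²) = (-3*5*(5 + 5)*3)*(-4 + 36) = (-3*5*10*3)*32 = -150*3*32 = -450*32 = -14400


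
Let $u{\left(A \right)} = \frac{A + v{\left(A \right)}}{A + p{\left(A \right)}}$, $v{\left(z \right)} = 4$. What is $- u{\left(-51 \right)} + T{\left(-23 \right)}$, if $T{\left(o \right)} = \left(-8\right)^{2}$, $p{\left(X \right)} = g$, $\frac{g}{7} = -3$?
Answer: $\frac{4561}{72} \approx 63.347$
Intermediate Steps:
$g = -21$ ($g = 7 \left(-3\right) = -21$)
$p{\left(X \right)} = -21$
$u{\left(A \right)} = \frac{4 + A}{-21 + A}$ ($u{\left(A \right)} = \frac{A + 4}{A - 21} = \frac{4 + A}{-21 + A}$)
$T{\left(o \right)} = 64$
$- u{\left(-51 \right)} + T{\left(-23 \right)} = - \frac{4 - 51}{-21 - 51} + 64 = - \frac{-47}{-72} + 64 = - \frac{\left(-1\right) \left(-47\right)}{72} + 64 = \left(-1\right) \frac{47}{72} + 64 = - \frac{47}{72} + 64 = \frac{4561}{72}$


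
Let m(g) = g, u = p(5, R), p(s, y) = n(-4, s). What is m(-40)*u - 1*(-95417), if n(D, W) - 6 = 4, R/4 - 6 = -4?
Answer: 95017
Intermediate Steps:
R = 8 (R = 24 + 4*(-4) = 24 - 16 = 8)
n(D, W) = 10 (n(D, W) = 6 + 4 = 10)
p(s, y) = 10
u = 10
m(-40)*u - 1*(-95417) = -40*10 - 1*(-95417) = -400 + 95417 = 95017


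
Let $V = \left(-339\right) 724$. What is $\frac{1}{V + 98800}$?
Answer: $- \frac{1}{146636} \approx -6.8196 \cdot 10^{-6}$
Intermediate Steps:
$V = -245436$
$\frac{1}{V + 98800} = \frac{1}{-245436 + 98800} = \frac{1}{-146636} = - \frac{1}{146636}$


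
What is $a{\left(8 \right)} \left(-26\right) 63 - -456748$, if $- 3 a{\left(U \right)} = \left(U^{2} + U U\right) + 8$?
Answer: $531004$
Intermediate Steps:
$a{\left(U \right)} = - \frac{8}{3} - \frac{2 U^{2}}{3}$ ($a{\left(U \right)} = - \frac{\left(U^{2} + U U\right) + 8}{3} = - \frac{\left(U^{2} + U^{2}\right) + 8}{3} = - \frac{2 U^{2} + 8}{3} = - \frac{8 + 2 U^{2}}{3} = - \frac{8}{3} - \frac{2 U^{2}}{3}$)
$a{\left(8 \right)} \left(-26\right) 63 - -456748 = \left(- \frac{8}{3} - \frac{2 \cdot 8^{2}}{3}\right) \left(-26\right) 63 - -456748 = \left(- \frac{8}{3} - \frac{128}{3}\right) \left(-26\right) 63 + 456748 = \left(- \frac{136}{3}\right) \left(-26\right) 63 + 456748 = \frac{3536}{3} \cdot 63 + 456748 = 74256 + 456748 = 531004$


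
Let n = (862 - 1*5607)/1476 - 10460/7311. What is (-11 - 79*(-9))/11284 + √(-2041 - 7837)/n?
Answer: 25/403 - 3597012*I*√9878/16709885 ≈ 0.062035 - 21.395*I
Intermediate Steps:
n = -16709885/3597012 (n = (862 - 5607)*(1/1476) - 10460*1/7311 = -4745*1/1476 - 10460/7311 = -4745/1476 - 10460/7311 = -16709885/3597012 ≈ -4.6455)
(-11 - 79*(-9))/11284 + √(-2041 - 7837)/n = (-11 - 79*(-9))/11284 + √(-2041 - 7837)/(-16709885/3597012) = (-11 + 711)*(1/11284) + √(-9878)*(-3597012/16709885) = 700*(1/11284) + (I*√9878)*(-3597012/16709885) = 25/403 - 3597012*I*√9878/16709885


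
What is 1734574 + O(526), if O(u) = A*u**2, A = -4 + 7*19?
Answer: 37425778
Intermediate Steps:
A = 129 (A = -4 + 133 = 129)
O(u) = 129*u**2
1734574 + O(526) = 1734574 + 129*526**2 = 1734574 + 129*276676 = 1734574 + 35691204 = 37425778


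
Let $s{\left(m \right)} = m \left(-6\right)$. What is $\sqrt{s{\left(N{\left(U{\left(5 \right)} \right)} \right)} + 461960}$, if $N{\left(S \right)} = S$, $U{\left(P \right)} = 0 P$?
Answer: $2 \sqrt{115490} \approx 679.68$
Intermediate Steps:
$U{\left(P \right)} = 0$
$s{\left(m \right)} = - 6 m$
$\sqrt{s{\left(N{\left(U{\left(5 \right)} \right)} \right)} + 461960} = \sqrt{\left(-6\right) 0 + 461960} = \sqrt{0 + 461960} = \sqrt{461960} = 2 \sqrt{115490}$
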